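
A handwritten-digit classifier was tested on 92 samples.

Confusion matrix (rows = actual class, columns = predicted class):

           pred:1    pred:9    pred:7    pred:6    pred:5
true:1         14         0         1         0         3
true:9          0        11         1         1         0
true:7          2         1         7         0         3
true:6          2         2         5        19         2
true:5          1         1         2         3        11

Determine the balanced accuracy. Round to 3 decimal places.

0.681

Balanced accuracy = mean of per-class recall.
  1: recall = 14/18 = 0.7778
  9: recall = 11/13 = 0.8462
  7: recall = 7/13 = 0.5385
  6: recall = 19/30 = 0.6333
  5: recall = 11/18 = 0.6111
Mean = (0.7778 + 0.8462 + 0.5385 + 0.6333 + 0.6111) / 5 = 0.681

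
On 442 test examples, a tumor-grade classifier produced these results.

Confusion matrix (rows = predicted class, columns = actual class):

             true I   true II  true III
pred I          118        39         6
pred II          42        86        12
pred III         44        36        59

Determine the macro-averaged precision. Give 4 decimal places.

Per-class precision (TP/(TP+FP)):
  I: TP=118, FP=39+6=45 → 118/163 = 0.72393
  II: TP=86, FP=42+12=54 → 86/140 = 0.61429
  III: TP=59, FP=44+36=80 → 59/139 = 0.42446
Macro-precision = mean = (0.72393 + 0.61429 + 0.42446) / 3 = 0.5876

0.5876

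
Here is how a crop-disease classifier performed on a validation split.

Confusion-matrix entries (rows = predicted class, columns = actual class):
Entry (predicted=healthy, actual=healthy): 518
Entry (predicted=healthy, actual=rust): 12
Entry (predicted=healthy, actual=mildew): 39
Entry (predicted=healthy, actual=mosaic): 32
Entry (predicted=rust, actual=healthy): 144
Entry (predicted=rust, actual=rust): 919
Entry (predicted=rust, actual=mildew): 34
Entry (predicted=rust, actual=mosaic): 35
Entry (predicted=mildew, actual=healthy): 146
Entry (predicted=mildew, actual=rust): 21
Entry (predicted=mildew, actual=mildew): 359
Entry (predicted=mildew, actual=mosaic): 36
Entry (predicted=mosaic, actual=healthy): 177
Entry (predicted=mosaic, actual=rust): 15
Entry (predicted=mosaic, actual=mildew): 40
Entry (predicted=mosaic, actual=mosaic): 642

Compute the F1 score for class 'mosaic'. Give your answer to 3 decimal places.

0.793

F1 score = 2·TP/(2·TP+FP+FN).
mosaic: TP=642, FP=177+15+40=232, FN=32+35+36=103 → 1284/1619 = 0.7931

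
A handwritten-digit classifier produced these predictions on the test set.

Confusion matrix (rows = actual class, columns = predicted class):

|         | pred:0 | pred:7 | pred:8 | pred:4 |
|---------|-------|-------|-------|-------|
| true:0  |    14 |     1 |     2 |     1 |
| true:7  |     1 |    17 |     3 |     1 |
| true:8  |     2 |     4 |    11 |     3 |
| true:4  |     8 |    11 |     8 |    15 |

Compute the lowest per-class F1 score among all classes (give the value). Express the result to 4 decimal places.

0.4839

Per-class F1 score (2·TP/(2·TP+FP+FN)):
  0: TP=14, FP=1+2+8=11, FN=1+2+1=4 → 28/43 = 0.65116
  7: TP=17, FP=1+4+11=16, FN=1+3+1=5 → 34/55 = 0.61818
  8: TP=11, FP=2+3+8=13, FN=2+4+3=9 → 22/44 = 0.50000
  4: TP=15, FP=1+1+3=5, FN=8+11+8=27 → 30/62 = 0.48387
Lowest is class '4' with F1 score = 0.4839.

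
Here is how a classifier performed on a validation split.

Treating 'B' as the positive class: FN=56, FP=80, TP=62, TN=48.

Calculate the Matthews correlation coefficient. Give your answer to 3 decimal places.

-0.101

MCC = (TP·TN − FP·FN) / √((TP+FP)(TP+FN)(TN+FP)(TN+FN))
Numerator = 62·48 − 80·56 = -1504
Denominator = √(142·118·128·104) = √223055872 = 14935.0551
MCC = -1504 / 14935.0551 = -0.101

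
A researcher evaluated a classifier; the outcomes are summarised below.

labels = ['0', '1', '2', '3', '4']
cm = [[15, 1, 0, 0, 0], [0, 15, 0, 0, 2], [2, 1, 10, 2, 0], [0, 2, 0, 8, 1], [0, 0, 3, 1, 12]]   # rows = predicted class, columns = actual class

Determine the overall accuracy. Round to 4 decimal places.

0.8000

Accuracy = trace / total = (15+15+10+8+12=60) / 75 = 60/75 = 0.8000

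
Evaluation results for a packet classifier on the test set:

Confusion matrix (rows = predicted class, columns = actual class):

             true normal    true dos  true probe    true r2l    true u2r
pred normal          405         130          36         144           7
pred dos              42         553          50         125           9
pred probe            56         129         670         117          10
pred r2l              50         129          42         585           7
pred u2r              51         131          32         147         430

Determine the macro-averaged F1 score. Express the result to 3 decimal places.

0.648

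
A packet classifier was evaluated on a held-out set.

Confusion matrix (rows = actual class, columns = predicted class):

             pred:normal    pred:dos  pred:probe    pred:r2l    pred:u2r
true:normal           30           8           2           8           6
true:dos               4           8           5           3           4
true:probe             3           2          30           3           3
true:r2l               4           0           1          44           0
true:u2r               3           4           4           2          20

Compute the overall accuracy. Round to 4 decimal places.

0.6567

Accuracy = trace / total = (30+8+30+44+20=132) / 201 = 132/201 = 0.6567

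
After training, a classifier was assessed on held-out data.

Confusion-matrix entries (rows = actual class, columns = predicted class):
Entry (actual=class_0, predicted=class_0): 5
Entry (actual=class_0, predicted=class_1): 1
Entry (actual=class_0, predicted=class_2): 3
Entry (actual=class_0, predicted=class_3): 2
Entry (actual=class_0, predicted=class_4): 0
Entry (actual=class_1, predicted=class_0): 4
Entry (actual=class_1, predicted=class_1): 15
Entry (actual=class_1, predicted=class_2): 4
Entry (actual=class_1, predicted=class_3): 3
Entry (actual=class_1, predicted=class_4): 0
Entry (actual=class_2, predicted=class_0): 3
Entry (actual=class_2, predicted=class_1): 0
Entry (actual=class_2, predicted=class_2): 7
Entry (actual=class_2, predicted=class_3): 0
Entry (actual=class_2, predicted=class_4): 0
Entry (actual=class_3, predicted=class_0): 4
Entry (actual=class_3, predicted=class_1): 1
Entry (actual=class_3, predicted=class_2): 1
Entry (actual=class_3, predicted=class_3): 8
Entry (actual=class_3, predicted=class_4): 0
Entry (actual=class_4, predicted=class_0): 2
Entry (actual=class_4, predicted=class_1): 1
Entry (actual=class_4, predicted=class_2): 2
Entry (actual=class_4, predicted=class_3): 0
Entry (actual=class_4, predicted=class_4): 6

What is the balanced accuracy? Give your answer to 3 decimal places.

0.570

Balanced accuracy = mean of per-class recall.
  class_0: recall = 5/11 = 0.4545
  class_1: recall = 15/26 = 0.5769
  class_2: recall = 7/10 = 0.7000
  class_3: recall = 8/14 = 0.5714
  class_4: recall = 6/11 = 0.5455
Mean = (0.4545 + 0.5769 + 0.7000 + 0.5714 + 0.5455) / 5 = 0.570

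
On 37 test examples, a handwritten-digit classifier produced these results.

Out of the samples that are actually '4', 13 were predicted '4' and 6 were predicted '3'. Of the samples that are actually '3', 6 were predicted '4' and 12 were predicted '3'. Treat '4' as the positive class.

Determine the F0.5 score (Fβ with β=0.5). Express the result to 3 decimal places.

0.684

Fβ = (1+β²)·TP / ((1+β²)·TP + β²·FN + FP), with β²=1/4
= 1.25·13 / (1.25·13 + 0.25·6 + 6) = 0.684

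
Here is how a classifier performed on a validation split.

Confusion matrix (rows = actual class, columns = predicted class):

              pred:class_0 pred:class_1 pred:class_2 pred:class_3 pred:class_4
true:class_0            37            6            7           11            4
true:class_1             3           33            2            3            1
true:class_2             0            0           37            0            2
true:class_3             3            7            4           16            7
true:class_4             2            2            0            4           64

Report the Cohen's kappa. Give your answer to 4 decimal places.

Observed agreement pₒ = trace/N = 187/255 = 0.73333
Expected agreement pₑ = Σ (rowᵢ·colᵢ)/N² = (65·45 + 42·48 + 39·50 + 37·34 + 72·78)/255² = 0.21169
κ = (pₒ − pₑ)/(1 − pₑ) = (0.73333 − 0.21169)/(1 − 0.21169) = 0.6617

0.6617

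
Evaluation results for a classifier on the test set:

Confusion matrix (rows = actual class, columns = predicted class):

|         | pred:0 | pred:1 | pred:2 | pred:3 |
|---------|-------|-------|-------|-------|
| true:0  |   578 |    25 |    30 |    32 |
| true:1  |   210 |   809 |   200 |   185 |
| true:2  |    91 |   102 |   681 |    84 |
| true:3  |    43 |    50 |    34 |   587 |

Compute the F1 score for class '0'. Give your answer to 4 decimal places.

Treat '0' as positive and all other classes as negative.
F1 score = 2·TP/(2·TP+FP+FN).
0: TP=578, FP=210+91+43=344, FN=25+30+32=87 → 1156/1587 = 0.72842

0.7284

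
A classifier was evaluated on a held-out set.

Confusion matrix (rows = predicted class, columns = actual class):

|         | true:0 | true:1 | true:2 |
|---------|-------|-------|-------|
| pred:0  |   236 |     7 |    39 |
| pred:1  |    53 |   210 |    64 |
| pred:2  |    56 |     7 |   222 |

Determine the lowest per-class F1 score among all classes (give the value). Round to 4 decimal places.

Per-class F1 score (2·TP/(2·TP+FP+FN)):
  0: TP=236, FP=7+39=46, FN=53+56=109 → 472/627 = 0.75279
  1: TP=210, FP=53+64=117, FN=7+7=14 → 420/551 = 0.76225
  2: TP=222, FP=56+7=63, FN=39+64=103 → 444/610 = 0.72787
Lowest is class '2' with F1 score = 0.7279.

0.7279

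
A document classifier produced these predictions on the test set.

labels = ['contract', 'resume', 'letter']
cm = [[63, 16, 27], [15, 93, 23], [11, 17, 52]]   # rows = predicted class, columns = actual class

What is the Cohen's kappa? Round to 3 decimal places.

0.480

Observed agreement pₒ = trace/N = 208/317 = 0.6562
Expected agreement pₑ = Σ (rowᵢ·colᵢ)/N² = (89·106 + 126·131 + 102·80)/317² = 0.3393
κ = (pₒ − pₑ)/(1 − pₑ) = (0.6562 − 0.3393)/(1 − 0.3393) = 0.480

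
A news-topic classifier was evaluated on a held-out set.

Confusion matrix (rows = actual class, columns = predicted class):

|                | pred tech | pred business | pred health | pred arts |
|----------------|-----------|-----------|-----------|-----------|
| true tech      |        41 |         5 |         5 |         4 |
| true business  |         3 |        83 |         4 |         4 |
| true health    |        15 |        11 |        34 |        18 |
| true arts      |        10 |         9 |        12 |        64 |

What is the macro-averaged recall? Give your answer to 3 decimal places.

0.685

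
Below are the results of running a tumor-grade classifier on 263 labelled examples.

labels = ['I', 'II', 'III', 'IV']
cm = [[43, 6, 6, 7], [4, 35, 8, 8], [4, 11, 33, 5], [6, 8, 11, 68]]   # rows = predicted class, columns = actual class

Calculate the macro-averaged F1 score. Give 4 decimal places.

Per-class F1 score (2·TP/(2·TP+FP+FN)):
  I: TP=43, FP=6+6+7=19, FN=4+4+6=14 → 86/119 = 0.72269
  II: TP=35, FP=4+8+8=20, FN=6+11+8=25 → 70/115 = 0.60870
  III: TP=33, FP=4+11+5=20, FN=6+8+11=25 → 66/111 = 0.59459
  IV: TP=68, FP=6+8+11=25, FN=7+8+5=20 → 136/181 = 0.75138
Macro-F1 score = mean = (0.72269 + 0.60870 + 0.59459 + 0.75138) / 4 = 0.6693

0.6693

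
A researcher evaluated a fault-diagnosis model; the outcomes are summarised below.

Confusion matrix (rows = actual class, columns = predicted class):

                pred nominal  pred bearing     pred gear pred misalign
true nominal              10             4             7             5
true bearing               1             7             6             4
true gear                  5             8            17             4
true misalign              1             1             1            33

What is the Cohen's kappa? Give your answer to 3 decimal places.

Observed agreement pₒ = trace/N = 67/114 = 0.5877
Expected agreement pₑ = Σ (rowᵢ·colᵢ)/N² = (26·17 + 18·20 + 34·31 + 36·46)/114² = 0.2702
κ = (pₒ − pₑ)/(1 − pₑ) = (0.5877 − 0.2702)/(1 − 0.2702) = 0.435

0.435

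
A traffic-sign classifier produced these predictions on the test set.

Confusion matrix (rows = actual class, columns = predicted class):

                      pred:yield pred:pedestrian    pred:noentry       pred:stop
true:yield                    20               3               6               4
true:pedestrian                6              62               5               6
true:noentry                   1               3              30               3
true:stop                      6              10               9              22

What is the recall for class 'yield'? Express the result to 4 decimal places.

0.6061

Treat 'yield' as positive and all other classes as negative.
recall = TP/(TP+FN).
yield: TP=20, FN=3+6+4=13 → 20/33 = 0.60606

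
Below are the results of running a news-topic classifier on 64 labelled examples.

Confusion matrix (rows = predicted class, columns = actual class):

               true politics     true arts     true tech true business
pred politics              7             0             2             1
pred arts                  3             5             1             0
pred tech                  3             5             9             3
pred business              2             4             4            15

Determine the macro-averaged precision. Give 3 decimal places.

Per-class precision (TP/(TP+FP)):
  politics: TP=7, FP=0+2+1=3 → 7/10 = 0.7000
  arts: TP=5, FP=3+1+0=4 → 5/9 = 0.5556
  tech: TP=9, FP=3+5+3=11 → 9/20 = 0.4500
  business: TP=15, FP=2+4+4=10 → 15/25 = 0.6000
Macro-precision = mean = (0.7000 + 0.5556 + 0.4500 + 0.6000) / 4 = 0.576

0.576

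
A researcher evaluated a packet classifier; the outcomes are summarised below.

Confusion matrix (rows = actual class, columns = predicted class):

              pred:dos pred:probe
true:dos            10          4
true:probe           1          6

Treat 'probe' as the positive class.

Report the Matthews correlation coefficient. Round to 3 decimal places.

MCC = (TP·TN − FP·FN) / √((TP+FP)(TP+FN)(TN+FP)(TN+FN))
Numerator = 6·10 − 4·1 = 56
Denominator = √(10·7·14·11) = √10780 = 103.8268
MCC = 56 / 103.8268 = 0.539

0.539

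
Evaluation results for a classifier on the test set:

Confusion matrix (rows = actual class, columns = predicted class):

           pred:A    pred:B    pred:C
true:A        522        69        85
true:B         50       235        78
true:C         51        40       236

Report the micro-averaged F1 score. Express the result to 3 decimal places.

0.727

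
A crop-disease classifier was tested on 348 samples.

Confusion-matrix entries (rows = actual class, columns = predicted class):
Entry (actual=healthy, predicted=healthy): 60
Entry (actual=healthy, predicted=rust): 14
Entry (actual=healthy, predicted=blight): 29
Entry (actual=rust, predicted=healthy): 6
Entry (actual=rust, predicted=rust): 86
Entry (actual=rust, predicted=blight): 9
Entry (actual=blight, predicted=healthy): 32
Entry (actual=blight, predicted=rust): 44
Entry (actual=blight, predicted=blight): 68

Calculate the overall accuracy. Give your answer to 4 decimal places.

0.6149

Accuracy = trace / total = (60+86+68=214) / 348 = 214/348 = 0.6149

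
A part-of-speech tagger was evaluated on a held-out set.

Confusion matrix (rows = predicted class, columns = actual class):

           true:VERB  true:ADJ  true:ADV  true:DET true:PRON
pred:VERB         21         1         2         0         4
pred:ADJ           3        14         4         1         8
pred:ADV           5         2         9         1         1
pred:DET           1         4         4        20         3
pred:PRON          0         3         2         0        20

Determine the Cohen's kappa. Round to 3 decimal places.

Observed agreement pₒ = trace/N = 84/133 = 0.6316
Expected agreement pₑ = Σ (rowᵢ·colᵢ)/N² = (30·28 + 24·30 + 21·18 + 22·32 + 36·25)/133² = 0.2002
κ = (pₒ − pₑ)/(1 − pₑ) = (0.6316 − 0.2002)/(1 − 0.2002) = 0.539

0.539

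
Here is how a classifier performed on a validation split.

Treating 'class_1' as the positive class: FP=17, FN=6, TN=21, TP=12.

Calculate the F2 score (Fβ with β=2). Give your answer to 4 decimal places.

Fβ = (1+β²)·TP / ((1+β²)·TP + β²·FN + FP), with β²=4
= 5·12 / (5·12 + 4·6 + 17) = 0.5941

0.5941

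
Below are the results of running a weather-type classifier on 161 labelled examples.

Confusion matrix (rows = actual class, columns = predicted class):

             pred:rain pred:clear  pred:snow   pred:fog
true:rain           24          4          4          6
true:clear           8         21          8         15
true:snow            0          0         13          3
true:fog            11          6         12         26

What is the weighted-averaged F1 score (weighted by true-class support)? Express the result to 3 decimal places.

Per-class F1 score (2·TP/(2·TP+FP+FN)):
  rain: TP=24, FP=8+0+11=19, FN=4+4+6=14 → 48/81 = 0.5926
  clear: TP=21, FP=4+0+6=10, FN=8+8+15=31 → 42/83 = 0.5060
  snow: TP=13, FP=4+8+12=24, FN=0+0+3=3 → 26/53 = 0.4906
  fog: TP=26, FP=6+15+3=24, FN=11+6+12=29 → 52/105 = 0.4952
Weighted-F1 score = Σ (supportᵢ/N)·F1 scoreᵢ with N=161: (38/161)·0.5926 + (52/161)·0.5060 + (16/161)·0.4906 + (55/161)·0.4952 = 0.521

0.521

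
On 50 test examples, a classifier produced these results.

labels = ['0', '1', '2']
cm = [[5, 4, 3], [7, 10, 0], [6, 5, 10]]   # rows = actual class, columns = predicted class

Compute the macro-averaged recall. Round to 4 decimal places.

0.4937

Per-class recall (TP/(TP+FN)):
  0: TP=5, FN=4+3=7 → 5/12 = 0.41667
  1: TP=10, FN=7+0=7 → 10/17 = 0.58824
  2: TP=10, FN=6+5=11 → 10/21 = 0.47619
Macro-recall = mean = (0.41667 + 0.58824 + 0.47619) / 3 = 0.4937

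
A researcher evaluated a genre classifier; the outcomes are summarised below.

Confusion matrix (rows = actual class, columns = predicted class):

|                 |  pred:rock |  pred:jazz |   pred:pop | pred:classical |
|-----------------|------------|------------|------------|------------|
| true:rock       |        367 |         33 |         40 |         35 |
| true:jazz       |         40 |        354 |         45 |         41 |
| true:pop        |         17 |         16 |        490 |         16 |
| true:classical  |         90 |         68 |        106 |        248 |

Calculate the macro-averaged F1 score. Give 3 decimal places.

0.718

Per-class F1 score (2·TP/(2·TP+FP+FN)):
  rock: TP=367, FP=40+17+90=147, FN=33+40+35=108 → 734/989 = 0.7422
  jazz: TP=354, FP=33+16+68=117, FN=40+45+41=126 → 708/951 = 0.7445
  pop: TP=490, FP=40+45+106=191, FN=17+16+16=49 → 980/1220 = 0.8033
  classical: TP=248, FP=35+41+16=92, FN=90+68+106=264 → 496/852 = 0.5822
Macro-F1 score = mean = (0.7422 + 0.7445 + 0.8033 + 0.5822) / 4 = 0.718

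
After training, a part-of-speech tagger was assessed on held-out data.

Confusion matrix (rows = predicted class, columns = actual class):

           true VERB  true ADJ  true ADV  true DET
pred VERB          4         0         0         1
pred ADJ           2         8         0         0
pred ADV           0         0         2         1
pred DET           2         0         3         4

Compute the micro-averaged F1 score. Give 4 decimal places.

0.6667

Micro-averaging pools counts across classes: ΣTP=18, ΣFP=9, ΣFN=9.
Micro-F1 score = 2·TP/(2·TP+FP+FN) on pooled counts = 0.6667 (equals overall accuracy in single-label multiclass).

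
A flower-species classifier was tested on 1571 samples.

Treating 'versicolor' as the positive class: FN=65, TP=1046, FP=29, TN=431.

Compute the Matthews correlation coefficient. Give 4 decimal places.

MCC = (TP·TN − FP·FN) / √((TP+FP)(TP+FN)(TN+FP)(TN+FN))
Numerator = 1046·431 − 29·65 = 448941
Denominator = √(1075·1111·460·496) = √272497192000 = 522012.6359
MCC = 448941 / 522012.6359 = 0.8600

0.8600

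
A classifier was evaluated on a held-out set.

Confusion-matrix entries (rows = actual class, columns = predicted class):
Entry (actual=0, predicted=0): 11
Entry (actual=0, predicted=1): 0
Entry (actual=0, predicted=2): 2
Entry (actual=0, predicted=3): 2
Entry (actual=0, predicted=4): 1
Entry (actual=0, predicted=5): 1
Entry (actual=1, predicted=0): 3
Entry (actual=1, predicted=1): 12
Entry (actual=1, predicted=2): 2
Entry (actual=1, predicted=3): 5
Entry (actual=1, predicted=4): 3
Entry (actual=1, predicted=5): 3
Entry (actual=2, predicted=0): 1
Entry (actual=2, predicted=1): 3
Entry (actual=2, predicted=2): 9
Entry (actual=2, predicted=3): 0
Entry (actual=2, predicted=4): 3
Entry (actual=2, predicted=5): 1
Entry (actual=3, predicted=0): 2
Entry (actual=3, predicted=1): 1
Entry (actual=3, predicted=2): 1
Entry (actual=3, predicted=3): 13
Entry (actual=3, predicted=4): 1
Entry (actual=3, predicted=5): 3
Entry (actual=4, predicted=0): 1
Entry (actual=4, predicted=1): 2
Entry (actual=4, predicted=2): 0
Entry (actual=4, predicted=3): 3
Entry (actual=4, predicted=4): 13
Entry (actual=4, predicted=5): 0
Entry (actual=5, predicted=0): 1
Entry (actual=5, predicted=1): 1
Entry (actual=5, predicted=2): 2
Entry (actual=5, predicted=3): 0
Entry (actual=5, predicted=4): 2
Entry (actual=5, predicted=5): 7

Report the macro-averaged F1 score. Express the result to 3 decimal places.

0.563

Per-class F1 score (2·TP/(2·TP+FP+FN)):
  0: TP=11, FP=3+1+2+1+1=8, FN=0+2+2+1+1=6 → 22/36 = 0.6111
  1: TP=12, FP=0+3+1+2+1=7, FN=3+2+5+3+3=16 → 24/47 = 0.5106
  2: TP=9, FP=2+2+1+0+2=7, FN=1+3+0+3+1=8 → 18/33 = 0.5455
  3: TP=13, FP=2+5+0+3+0=10, FN=2+1+1+1+3=8 → 26/44 = 0.5909
  4: TP=13, FP=1+3+3+1+2=10, FN=1+2+0+3+0=6 → 26/42 = 0.6190
  5: TP=7, FP=1+3+1+3+0=8, FN=1+1+2+0+2=6 → 14/28 = 0.5000
Macro-F1 score = mean = (0.6111 + 0.5106 + 0.5455 + 0.5909 + 0.6190 + 0.5000) / 6 = 0.563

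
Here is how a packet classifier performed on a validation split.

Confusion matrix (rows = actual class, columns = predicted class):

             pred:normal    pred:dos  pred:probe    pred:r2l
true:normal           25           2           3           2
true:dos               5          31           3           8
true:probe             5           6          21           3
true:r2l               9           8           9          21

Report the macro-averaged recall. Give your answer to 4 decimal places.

0.6219

Per-class recall (TP/(TP+FN)):
  normal: TP=25, FN=2+3+2=7 → 25/32 = 0.78125
  dos: TP=31, FN=5+3+8=16 → 31/47 = 0.65957
  probe: TP=21, FN=5+6+3=14 → 21/35 = 0.60000
  r2l: TP=21, FN=9+8+9=26 → 21/47 = 0.44681
Macro-recall = mean = (0.78125 + 0.65957 + 0.60000 + 0.44681) / 4 = 0.6219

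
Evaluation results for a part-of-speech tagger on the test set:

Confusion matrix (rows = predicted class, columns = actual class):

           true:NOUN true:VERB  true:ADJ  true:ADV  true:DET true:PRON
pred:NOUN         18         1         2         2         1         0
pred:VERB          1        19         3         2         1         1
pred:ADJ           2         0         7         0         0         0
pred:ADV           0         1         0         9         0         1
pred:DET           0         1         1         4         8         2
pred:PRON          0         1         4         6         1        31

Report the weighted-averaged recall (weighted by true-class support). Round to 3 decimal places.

0.708

Per-class recall (TP/(TP+FN)):
  NOUN: TP=18, FN=1+2+0+0+0=3 → 18/21 = 0.8571
  VERB: TP=19, FN=1+0+1+1+1=4 → 19/23 = 0.8261
  ADJ: TP=7, FN=2+3+0+1+4=10 → 7/17 = 0.4118
  ADV: TP=9, FN=2+2+0+4+6=14 → 9/23 = 0.3913
  DET: TP=8, FN=1+1+0+0+1=3 → 8/11 = 0.7273
  PRON: TP=31, FN=0+1+0+1+2=4 → 31/35 = 0.8857
Weighted-recall = Σ (supportᵢ/N)·recallᵢ with N=130: (21/130)·0.8571 + (23/130)·0.8261 + (17/130)·0.4118 + (23/130)·0.3913 + (11/130)·0.7273 + (35/130)·0.8857 = 0.708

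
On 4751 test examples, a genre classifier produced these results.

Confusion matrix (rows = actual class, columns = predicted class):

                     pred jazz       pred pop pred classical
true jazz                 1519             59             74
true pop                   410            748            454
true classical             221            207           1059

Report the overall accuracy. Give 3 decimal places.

Accuracy = trace / total = (1519+748+1059=3326) / 4751 = 3326/4751 = 0.700

0.700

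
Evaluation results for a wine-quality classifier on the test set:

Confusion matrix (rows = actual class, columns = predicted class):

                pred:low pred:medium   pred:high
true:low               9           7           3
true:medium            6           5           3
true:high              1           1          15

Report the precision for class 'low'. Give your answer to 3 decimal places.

0.563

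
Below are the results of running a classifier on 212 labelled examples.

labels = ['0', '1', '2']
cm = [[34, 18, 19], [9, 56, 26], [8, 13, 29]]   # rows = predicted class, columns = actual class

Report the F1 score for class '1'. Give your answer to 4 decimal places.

F1 score = 2·TP/(2·TP+FP+FN).
1: TP=56, FP=9+26=35, FN=18+13=31 → 112/178 = 0.62921

0.6292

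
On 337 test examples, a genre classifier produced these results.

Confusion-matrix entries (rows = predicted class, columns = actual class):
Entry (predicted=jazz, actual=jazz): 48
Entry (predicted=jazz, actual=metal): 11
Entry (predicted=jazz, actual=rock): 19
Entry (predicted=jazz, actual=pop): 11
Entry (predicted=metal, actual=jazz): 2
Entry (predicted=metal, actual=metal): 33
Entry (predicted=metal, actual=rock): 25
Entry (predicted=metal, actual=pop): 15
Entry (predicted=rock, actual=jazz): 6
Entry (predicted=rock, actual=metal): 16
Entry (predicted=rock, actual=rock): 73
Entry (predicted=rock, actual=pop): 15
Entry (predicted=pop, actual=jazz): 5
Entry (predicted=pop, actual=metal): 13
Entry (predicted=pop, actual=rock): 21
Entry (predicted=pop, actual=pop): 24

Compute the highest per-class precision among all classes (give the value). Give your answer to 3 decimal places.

0.664

Per-class precision (TP/(TP+FP)):
  jazz: TP=48, FP=11+19+11=41 → 48/89 = 0.5393
  metal: TP=33, FP=2+25+15=42 → 33/75 = 0.4400
  rock: TP=73, FP=6+16+15=37 → 73/110 = 0.6636
  pop: TP=24, FP=5+13+21=39 → 24/63 = 0.3810
Highest is class 'rock' with precision = 0.664.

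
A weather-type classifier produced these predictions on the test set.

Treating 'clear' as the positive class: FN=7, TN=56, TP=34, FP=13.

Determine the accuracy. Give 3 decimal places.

0.818

Accuracy = (TP+TN)/N = (34+56)/110 = 0.818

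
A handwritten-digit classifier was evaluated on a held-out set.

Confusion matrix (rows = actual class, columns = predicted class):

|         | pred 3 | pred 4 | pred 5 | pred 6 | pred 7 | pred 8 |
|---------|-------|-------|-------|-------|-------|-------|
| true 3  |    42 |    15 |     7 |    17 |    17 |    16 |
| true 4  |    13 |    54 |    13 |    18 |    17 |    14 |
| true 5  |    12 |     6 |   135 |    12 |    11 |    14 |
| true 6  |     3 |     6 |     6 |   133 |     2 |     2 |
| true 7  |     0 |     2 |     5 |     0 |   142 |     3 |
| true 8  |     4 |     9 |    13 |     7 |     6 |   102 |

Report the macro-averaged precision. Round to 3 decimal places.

Per-class precision (TP/(TP+FP)):
  3: TP=42, FP=13+12+3+0+4=32 → 42/74 = 0.5676
  4: TP=54, FP=15+6+6+2+9=38 → 54/92 = 0.5870
  5: TP=135, FP=7+13+6+5+13=44 → 135/179 = 0.7542
  6: TP=133, FP=17+18+12+0+7=54 → 133/187 = 0.7112
  7: TP=142, FP=17+17+11+2+6=53 → 142/195 = 0.7282
  8: TP=102, FP=16+14+14+2+3=49 → 102/151 = 0.6755
Macro-precision = mean = (0.5676 + 0.5870 + 0.7542 + 0.7112 + 0.7282 + 0.6755) / 6 = 0.671

0.671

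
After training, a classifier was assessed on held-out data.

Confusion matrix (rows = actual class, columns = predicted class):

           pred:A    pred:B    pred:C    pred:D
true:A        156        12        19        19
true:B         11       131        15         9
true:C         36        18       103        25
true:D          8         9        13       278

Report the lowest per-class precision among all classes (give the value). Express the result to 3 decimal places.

Per-class precision (TP/(TP+FP)):
  A: TP=156, FP=11+36+8=55 → 156/211 = 0.7393
  B: TP=131, FP=12+18+9=39 → 131/170 = 0.7706
  C: TP=103, FP=19+15+13=47 → 103/150 = 0.6867
  D: TP=278, FP=19+9+25=53 → 278/331 = 0.8399
Lowest is class 'C' with precision = 0.687.

0.687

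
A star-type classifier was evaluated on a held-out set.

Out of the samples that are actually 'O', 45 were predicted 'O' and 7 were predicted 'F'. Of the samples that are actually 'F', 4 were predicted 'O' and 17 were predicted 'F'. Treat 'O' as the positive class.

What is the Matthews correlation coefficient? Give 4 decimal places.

0.6504

MCC = (TP·TN − FP·FN) / √((TP+FP)(TP+FN)(TN+FP)(TN+FN))
Numerator = 45·17 − 4·7 = 737
Denominator = √(49·52·21·24) = √1284192 = 1133.2220
MCC = 737 / 1133.2220 = 0.6504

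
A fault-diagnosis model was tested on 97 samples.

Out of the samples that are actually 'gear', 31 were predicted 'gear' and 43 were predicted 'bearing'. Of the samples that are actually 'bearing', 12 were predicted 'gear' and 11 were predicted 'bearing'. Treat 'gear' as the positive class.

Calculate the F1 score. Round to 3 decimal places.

0.530

Precision = TP/(TP+FP) = 31/43 = 0.7209
Recall = TP/(TP+FN) = 31/74 = 0.4189
F1 = 2·TP/(2·TP+FP+FN) = 62/117 = 0.530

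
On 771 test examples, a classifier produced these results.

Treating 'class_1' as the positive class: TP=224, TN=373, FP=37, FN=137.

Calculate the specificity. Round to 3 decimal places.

0.910

Specificity = TN/(TN+FP) = 373/(373+37) = 0.910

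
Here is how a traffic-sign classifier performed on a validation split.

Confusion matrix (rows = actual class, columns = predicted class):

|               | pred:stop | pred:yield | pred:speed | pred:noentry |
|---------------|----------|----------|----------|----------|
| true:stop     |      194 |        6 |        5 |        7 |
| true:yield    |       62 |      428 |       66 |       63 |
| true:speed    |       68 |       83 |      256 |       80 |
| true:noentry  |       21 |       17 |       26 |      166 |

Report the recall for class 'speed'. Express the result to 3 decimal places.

Treat 'speed' as positive and all other classes as negative.
recall = TP/(TP+FN).
speed: TP=256, FN=68+83+80=231 → 256/487 = 0.5257

0.526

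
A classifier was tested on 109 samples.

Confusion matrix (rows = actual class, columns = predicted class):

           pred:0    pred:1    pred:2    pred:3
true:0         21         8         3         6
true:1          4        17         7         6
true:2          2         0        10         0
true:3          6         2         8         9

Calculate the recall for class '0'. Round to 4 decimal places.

0.5526

Take TP from the diagonal, FP from the rest of the '0' prediction marginal, FN from the rest of the '0' actual marginal.
recall = TP/(TP+FN).
0: TP=21, FN=8+3+6=17 → 21/38 = 0.55263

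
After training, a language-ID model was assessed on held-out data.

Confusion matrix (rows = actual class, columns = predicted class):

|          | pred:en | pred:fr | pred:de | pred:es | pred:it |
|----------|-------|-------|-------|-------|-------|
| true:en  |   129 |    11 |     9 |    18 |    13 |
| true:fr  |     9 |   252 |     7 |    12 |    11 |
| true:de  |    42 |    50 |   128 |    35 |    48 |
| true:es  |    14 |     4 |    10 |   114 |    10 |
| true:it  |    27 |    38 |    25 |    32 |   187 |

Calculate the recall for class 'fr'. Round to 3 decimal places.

Take TP from the diagonal, FP from the rest of the 'fr' prediction marginal, FN from the rest of the 'fr' actual marginal.
recall = TP/(TP+FN).
fr: TP=252, FN=9+7+12+11=39 → 252/291 = 0.8660

0.866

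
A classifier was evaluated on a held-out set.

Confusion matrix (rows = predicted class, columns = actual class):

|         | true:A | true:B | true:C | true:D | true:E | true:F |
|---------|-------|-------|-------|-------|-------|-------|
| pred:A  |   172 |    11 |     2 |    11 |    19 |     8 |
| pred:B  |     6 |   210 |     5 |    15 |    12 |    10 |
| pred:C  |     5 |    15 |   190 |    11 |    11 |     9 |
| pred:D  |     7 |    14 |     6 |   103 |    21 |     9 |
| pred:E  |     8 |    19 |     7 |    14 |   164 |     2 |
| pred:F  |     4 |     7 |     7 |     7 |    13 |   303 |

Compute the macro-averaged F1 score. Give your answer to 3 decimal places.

0.780

Per-class F1 score (2·TP/(2·TP+FP+FN)):
  A: TP=172, FP=11+2+11+19+8=51, FN=6+5+7+8+4=30 → 344/425 = 0.8094
  B: TP=210, FP=6+5+15+12+10=48, FN=11+15+14+19+7=66 → 420/534 = 0.7865
  C: TP=190, FP=5+15+11+11+9=51, FN=2+5+6+7+7=27 → 380/458 = 0.8297
  D: TP=103, FP=7+14+6+21+9=57, FN=11+15+11+14+7=58 → 206/321 = 0.6417
  E: TP=164, FP=8+19+7+14+2=50, FN=19+12+11+21+13=76 → 328/454 = 0.7225
  F: TP=303, FP=4+7+7+7+13=38, FN=8+10+9+9+2=38 → 606/682 = 0.8886
Macro-F1 score = mean = (0.8094 + 0.7865 + 0.8297 + 0.6417 + 0.7225 + 0.8886) / 6 = 0.780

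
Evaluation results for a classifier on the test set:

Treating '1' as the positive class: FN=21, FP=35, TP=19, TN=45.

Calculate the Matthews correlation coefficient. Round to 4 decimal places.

MCC = (TP·TN − FP·FN) / √((TP+FP)(TP+FN)(TN+FP)(TN+FN))
Numerator = 19·45 − 35·21 = 120
Denominator = √(54·40·80·66) = √11404800 = 3377.0993
MCC = 120 / 3377.0993 = 0.0355

0.0355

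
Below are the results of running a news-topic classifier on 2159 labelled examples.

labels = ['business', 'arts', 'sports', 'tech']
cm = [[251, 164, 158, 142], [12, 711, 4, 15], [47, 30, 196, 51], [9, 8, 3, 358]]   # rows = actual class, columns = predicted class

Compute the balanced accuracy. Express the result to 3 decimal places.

0.715

Balanced accuracy = mean of per-class recall.
  business: recall = 251/715 = 0.3510
  arts: recall = 711/742 = 0.9582
  sports: recall = 196/324 = 0.6049
  tech: recall = 358/378 = 0.9471
Mean = (0.3510 + 0.9582 + 0.6049 + 0.9471) / 4 = 0.715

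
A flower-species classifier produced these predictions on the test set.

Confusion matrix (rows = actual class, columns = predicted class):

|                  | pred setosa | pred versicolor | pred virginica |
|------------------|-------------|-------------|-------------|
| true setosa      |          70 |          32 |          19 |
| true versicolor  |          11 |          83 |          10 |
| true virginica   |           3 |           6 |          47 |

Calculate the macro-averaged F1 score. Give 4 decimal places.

0.7109

Per-class F1 score (2·TP/(2·TP+FP+FN)):
  setosa: TP=70, FP=11+3=14, FN=32+19=51 → 140/205 = 0.68293
  versicolor: TP=83, FP=32+6=38, FN=11+10=21 → 166/225 = 0.73778
  virginica: TP=47, FP=19+10=29, FN=3+6=9 → 94/132 = 0.71212
Macro-F1 score = mean = (0.68293 + 0.73778 + 0.71212) / 3 = 0.7109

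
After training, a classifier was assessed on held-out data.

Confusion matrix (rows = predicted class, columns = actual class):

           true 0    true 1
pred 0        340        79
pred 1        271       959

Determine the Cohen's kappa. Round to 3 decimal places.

0.514

Observed agreement pₒ = trace/N = 1299/1649 = 0.7878
Expected agreement pₑ = Σ (rowᵢ·colᵢ)/N² = (611·419 + 1038·1230)/1649² = 0.5637
κ = (pₒ − pₑ)/(1 − pₑ) = (0.7878 − 0.5637)/(1 − 0.5637) = 0.514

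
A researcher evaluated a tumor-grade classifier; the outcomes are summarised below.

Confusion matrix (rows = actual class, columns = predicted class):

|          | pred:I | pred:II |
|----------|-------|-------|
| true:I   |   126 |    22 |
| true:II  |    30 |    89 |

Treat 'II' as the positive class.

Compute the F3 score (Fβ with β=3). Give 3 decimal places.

0.753

Fβ = (1+β²)·TP / ((1+β²)·TP + β²·FN + FP), with β²=9
= 10·89 / (10·89 + 9·30 + 22) = 0.753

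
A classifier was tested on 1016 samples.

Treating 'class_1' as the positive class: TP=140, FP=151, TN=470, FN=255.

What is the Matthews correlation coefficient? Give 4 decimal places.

0.1200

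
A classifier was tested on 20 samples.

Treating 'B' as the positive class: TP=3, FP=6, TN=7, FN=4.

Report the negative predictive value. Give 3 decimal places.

NPV = TN/(TN+FN) = 7/(7+4) = 0.636

0.636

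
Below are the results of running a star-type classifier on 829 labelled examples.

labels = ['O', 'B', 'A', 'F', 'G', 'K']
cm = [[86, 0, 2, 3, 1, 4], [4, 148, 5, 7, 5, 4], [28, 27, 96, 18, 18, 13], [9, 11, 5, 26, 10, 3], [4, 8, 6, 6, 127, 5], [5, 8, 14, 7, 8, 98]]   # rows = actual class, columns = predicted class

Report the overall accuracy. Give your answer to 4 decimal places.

Accuracy = trace / total = (86+148+96+26+127+98=581) / 829 = 581/829 = 0.7008

0.7008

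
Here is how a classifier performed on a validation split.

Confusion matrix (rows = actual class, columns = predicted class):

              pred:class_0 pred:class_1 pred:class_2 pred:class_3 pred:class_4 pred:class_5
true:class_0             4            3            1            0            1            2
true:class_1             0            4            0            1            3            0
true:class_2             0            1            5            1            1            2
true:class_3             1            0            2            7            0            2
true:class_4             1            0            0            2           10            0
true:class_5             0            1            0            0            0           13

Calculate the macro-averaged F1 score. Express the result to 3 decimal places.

0.601

Per-class F1 score (2·TP/(2·TP+FP+FN)):
  class_0: TP=4, FP=0+0+1+1+0=2, FN=3+1+0+1+2=7 → 8/17 = 0.4706
  class_1: TP=4, FP=3+1+0+0+1=5, FN=0+0+1+3+0=4 → 8/17 = 0.4706
  class_2: TP=5, FP=1+0+2+0+0=3, FN=0+1+1+1+2=5 → 10/18 = 0.5556
  class_3: TP=7, FP=0+1+1+2+0=4, FN=1+0+2+0+2=5 → 14/23 = 0.6087
  class_4: TP=10, FP=1+3+1+0+0=5, FN=1+0+0+2+0=3 → 20/28 = 0.7143
  class_5: TP=13, FP=2+0+2+2+0=6, FN=0+1+0+0+0=1 → 26/33 = 0.7879
Macro-F1 score = mean = (0.4706 + 0.4706 + 0.5556 + 0.6087 + 0.7143 + 0.7879) / 6 = 0.601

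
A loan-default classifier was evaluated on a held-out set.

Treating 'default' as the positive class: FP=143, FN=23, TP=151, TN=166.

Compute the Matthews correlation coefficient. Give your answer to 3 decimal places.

MCC = (TP·TN − FP·FN) / √((TP+FP)(TP+FN)(TN+FP)(TN+FN))
Numerator = 151·166 − 143·23 = 21777
Denominator = √(294·174·309·189) = √2987561556 = 54658.5909
MCC = 21777 / 54658.5909 = 0.398

0.398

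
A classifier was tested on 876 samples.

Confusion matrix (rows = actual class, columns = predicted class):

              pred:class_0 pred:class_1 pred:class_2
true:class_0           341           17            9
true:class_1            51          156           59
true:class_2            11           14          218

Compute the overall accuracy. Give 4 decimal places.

0.8162

Accuracy = trace / total = (341+156+218=715) / 876 = 715/876 = 0.8162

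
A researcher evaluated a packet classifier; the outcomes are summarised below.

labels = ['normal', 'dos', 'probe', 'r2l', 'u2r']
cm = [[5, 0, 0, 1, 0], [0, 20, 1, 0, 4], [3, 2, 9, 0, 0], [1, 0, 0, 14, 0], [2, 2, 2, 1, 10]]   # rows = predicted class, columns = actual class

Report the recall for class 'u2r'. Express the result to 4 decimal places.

Take TP from the diagonal, FP from the rest of the 'u2r' prediction marginal, FN from the rest of the 'u2r' actual marginal.
recall = TP/(TP+FN).
u2r: TP=10, FN=0+4+0+0=4 → 10/14 = 0.71429

0.7143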